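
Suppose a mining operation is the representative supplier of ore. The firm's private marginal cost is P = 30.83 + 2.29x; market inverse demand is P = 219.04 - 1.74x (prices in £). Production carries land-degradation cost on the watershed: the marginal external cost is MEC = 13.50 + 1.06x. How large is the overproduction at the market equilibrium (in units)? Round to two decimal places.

Market equilibrium (private): 30.83 + 2.29x = 219.04 - 1.74x → x_m = 46.7022.
Social marginal cost = private MC + MEC = 44.33 + 3.35x.
Set SMC = demand: 44.33 + 3.35x = 219.04 - 1.74x → x* = 34.3242.
Gap = |46.7022 − 34.3242| = 12.3780.

12.38 units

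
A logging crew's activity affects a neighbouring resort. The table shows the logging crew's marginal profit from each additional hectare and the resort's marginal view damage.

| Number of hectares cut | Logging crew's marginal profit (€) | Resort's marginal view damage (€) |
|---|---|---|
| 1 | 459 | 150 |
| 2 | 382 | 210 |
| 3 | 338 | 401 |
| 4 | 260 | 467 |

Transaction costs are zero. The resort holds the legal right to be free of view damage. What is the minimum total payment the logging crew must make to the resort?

€360

Efficient level: marginal profit ≥ marginal view damage through level 2, so k* = 2.
With the resort holding the right, the logging crew must at least compensate total damage at k*: 150 + 210 = 360.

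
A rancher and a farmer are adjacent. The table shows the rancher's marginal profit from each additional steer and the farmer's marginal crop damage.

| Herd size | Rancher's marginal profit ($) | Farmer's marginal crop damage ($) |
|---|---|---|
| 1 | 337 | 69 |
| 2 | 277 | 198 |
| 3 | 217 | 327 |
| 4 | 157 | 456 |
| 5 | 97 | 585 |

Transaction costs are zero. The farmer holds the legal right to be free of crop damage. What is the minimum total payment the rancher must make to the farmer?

Efficient level: marginal profit ≥ marginal crop damage through level 2, so k* = 2.
With the farmer holding the right, the rancher must at least compensate total damage at k*: 69 + 198 = 267.

$267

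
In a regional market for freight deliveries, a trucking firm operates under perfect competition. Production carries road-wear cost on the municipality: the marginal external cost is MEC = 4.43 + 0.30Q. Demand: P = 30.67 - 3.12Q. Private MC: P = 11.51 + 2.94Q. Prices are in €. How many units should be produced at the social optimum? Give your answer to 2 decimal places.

Q* = 2.32

Social marginal cost = private MC + MEC = 15.94 + 3.24Q.
Set SMC = demand: 15.94 + 3.24Q = 30.67 - 3.12Q → Q* = 2.3160.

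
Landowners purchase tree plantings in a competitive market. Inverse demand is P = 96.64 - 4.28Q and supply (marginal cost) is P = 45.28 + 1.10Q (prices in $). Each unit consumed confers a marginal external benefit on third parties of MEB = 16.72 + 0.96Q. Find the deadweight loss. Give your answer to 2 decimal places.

Market equilibrium (private): 45.28 + 1.10Q = 96.64 - 4.28Q → Q_m = 9.5465.
Social marginal benefit = demand + MEB = 113.36 - 3.32Q.
Set SMB = MC: 113.36 - 3.32Q = 45.28 + 1.10Q → Q* = 15.4027.
Between Q* and Q_m the wedge SMB − MC runs linearly from 0 to MEB(Q_m), so the loss is a triangle.
DWL = ½ × 5.8562 × 25.8846 = 75.7927.

DWL = $75.79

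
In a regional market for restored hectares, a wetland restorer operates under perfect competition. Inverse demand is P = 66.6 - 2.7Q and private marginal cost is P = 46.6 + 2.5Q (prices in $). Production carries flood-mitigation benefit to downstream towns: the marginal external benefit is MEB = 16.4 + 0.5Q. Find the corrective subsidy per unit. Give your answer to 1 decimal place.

Social marginal cost = private MC − MEB = 30.2 + 2.0Q.
Set SMC = demand: 30.2 + 2.0Q = 66.6 - 2.7Q → Q* = 7.7447.
The Pigouvian subsidy equals MEB at Q*: 16.4 + 0.5×7.7447 = 20.2724.

subsidy = $20.3 per unit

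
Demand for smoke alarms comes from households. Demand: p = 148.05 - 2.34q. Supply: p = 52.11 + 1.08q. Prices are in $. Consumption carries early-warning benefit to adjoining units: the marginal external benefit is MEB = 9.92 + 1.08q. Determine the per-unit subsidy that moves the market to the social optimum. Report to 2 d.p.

Social marginal benefit = demand + MEB = 157.97 - 1.26q.
Set SMB = MC: 157.97 - 1.26q = 52.11 + 1.08q → q* = 45.2393.
The Pigouvian subsidy equals MEB at q*: 9.92 + 1.08×45.2393 = 58.7784.

subsidy = $58.78 per unit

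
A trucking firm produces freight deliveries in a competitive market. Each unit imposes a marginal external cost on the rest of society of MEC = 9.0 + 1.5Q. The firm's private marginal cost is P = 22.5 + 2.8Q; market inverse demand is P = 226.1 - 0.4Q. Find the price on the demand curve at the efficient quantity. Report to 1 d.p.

Social marginal cost = private MC + MEC = 31.5 + 4.3Q.
Set SMC = demand: 31.5 + 4.3Q = 226.1 - 0.4Q → Q* = 41.4043.
Consumer price on the demand curve at Q*: 226.1 − 0.4×41.4043 = 209.5383.

P = 209.5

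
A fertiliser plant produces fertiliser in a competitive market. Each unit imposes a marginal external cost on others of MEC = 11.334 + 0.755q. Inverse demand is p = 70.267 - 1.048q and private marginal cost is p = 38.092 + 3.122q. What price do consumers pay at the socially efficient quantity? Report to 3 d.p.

P = 65.832

Social marginal cost = private MC + MEC = 49.426 + 3.877q.
Set SMC = demand: 49.426 + 3.877q = 70.267 - 1.048q → q* = 4.2317.
Consumer price on the demand curve at q*: 70.267 − 1.048×4.2317 = 65.8322.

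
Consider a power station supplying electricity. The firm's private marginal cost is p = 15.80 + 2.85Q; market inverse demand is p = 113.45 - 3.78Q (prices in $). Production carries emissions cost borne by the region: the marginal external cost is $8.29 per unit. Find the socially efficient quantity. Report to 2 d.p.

Social marginal cost = private MC + MEC = 24.09 + 2.85Q.
Set SMC = demand: 24.09 + 2.85Q = 113.45 - 3.78Q → Q* = 13.4781.

Q* = 13.48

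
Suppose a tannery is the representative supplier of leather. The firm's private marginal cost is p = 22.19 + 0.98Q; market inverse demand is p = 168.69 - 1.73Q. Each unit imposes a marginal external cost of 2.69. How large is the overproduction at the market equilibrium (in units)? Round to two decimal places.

Market equilibrium (private): 22.19 + 0.98Q = 168.69 - 1.73Q → Q_m = 54.0590.
Social marginal cost = private MC + MEC = 24.88 + 0.98Q.
Set SMC = demand: 24.88 + 0.98Q = 168.69 - 1.73Q → Q* = 53.0664.
Gap = |54.0590 − 53.0664| = 0.9926.

0.99 units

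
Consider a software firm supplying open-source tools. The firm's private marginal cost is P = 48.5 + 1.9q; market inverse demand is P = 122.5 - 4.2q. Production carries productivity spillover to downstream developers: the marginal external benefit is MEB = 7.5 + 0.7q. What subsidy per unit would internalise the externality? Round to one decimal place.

subsidy = 18.1 per unit

Social marginal cost = private MC − MEB = 41.0 + 1.2q.
Set SMC = demand: 41.0 + 1.2q = 122.5 - 4.2q → q* = 15.0926.
The Pigouvian subsidy equals MEB at q*: 7.5 + 0.7×15.0926 = 18.0648.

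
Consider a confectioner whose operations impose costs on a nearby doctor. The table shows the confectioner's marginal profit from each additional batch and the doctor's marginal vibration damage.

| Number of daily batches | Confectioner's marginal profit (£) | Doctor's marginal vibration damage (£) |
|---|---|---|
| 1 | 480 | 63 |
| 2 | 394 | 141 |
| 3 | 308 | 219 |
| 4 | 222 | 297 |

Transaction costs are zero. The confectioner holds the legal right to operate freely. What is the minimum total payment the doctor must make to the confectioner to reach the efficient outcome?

Left alone the confectioner would choose level 4 (marginal profit stays positive).
Efficient level: k* = 3 (marginal profit ≥ marginal vibration damage through 3).
The doctor must at least cover the confectioner's forgone profit from cutting 4→3: 222 = 222.

£222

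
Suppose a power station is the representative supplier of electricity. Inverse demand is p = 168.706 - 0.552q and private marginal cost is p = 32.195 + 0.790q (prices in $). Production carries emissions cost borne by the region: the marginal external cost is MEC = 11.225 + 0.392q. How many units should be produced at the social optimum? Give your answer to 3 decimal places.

q* = 72.253

Social marginal cost = private MC + MEC = 43.420 + 1.182q.
Set SMC = demand: 43.420 + 1.182q = 168.706 - 0.552q → q* = 72.2526.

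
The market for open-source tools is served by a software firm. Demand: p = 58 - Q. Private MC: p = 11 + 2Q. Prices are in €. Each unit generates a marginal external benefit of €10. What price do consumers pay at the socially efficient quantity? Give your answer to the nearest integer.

P = €39

Social marginal cost = private MC − MEB = 1 + 2Q.
Set SMC = demand: 1 + 2Q = 58 - Q → Q* = 19.0000.
Consumer price on the demand curve at Q*: 58 − 1×19.0000 = 39.0000.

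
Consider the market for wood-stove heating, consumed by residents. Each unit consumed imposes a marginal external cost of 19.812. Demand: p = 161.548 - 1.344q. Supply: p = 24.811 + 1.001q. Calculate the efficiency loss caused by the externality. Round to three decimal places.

Market equilibrium (private): 24.811 + 1.001q = 161.548 - 1.344q → q_m = 58.3100.
Social marginal benefit = demand − MEC = 141.736 - 1.344q.
Set SMB = MC: 141.736 - 1.344q = 24.811 + 1.001q → q* = 49.8614.
The welfare-loss triangle has base |q_m − q*| and height MEC(q_m) (the vertical gap between SMB and MC is zero at q* and MEC at q_m).
DWL = ½ × 8.4486 × 19.8120 = 83.6918.

DWL = 83.692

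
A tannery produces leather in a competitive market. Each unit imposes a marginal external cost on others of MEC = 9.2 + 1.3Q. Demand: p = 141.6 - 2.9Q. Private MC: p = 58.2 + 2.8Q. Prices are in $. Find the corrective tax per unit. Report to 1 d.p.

Social marginal cost = private MC + MEC = 67.4 + 4.1Q.
Set SMC = demand: 67.4 + 4.1Q = 141.6 - 2.9Q → Q* = 10.6000.
The Pigouvian tax equals MEC at Q*: 9.2 + 1.3×10.6000 = 22.9800.

tax = $23.0 per unit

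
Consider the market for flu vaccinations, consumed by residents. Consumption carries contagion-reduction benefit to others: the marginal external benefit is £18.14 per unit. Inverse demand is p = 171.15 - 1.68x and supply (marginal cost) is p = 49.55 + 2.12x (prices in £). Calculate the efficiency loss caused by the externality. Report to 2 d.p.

DWL = £43.30

Market equilibrium (private): 49.55 + 2.12x = 171.15 - 1.68x → x_m = 32.0000.
Social marginal benefit = demand + MEB = 189.29 - 1.68x.
Set SMB = MC: 189.29 - 1.68x = 49.55 + 2.12x → x* = 36.7737.
Between x* and x_m the wedge SMB − MC runs linearly from 0 to MEB(x_m), so the loss is a triangle.
DWL = ½ × 4.7737 × 18.1400 = 43.2975.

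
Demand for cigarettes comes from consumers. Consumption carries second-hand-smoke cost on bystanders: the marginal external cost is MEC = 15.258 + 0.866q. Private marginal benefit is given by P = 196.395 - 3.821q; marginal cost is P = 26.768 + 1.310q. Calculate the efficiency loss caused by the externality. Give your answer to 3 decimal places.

Market equilibrium (private): 26.768 + 1.310q = 196.395 - 3.821q → q_m = 33.0592.
Social marginal benefit = demand − MEC = 181.137 - 4.687q.
Set SMB = MC: 181.137 - 4.687q = 26.768 + 1.310q → q* = 25.7410.
Height of the DWL triangle at q_m is MC(q_m) − SMB(q_m) = MEC(q_m) = 43.8873.
DWL = ½ × 7.3182 × 43.8873 = 160.5880.

DWL = 160.588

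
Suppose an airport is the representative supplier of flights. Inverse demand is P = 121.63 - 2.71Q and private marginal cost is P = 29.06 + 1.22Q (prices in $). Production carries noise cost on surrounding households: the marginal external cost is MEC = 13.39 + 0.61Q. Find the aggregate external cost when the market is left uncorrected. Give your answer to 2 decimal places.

Market equilibrium (private): 29.06 + 1.22Q = 121.63 - 2.71Q → Q_m = 23.5547.
Total external cost = ∫₀^{Q_m} (13.39 + 0.61Q) dQ = 13.39×23.5547 + ½×0.61×23.5547² = 484.6187.

$484.62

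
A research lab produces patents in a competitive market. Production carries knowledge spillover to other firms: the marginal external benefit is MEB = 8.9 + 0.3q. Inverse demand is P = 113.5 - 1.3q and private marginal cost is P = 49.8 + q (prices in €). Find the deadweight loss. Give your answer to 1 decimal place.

Market equilibrium (private): 49.8 + q = 113.5 - 1.3q → q_m = 27.6957.
Social marginal cost = private MC − MEB = 40.9 + 0.7q.
Set SMC = demand: 40.9 + 0.7q = 113.5 - 1.3q → q* = 36.3000.
Height of the DWL triangle at q_m is demand(q_m) − SMC(q_m) = MEB(q_m) = 17.2087.
DWL = ½ × 8.6043 × 17.2087 = 74.0344.

DWL = €74.0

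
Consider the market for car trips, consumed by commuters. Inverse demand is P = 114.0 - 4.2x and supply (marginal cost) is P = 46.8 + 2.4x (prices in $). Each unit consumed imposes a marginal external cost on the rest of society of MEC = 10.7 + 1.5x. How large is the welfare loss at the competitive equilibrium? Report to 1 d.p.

DWL = $41.6

Market equilibrium (private): 46.8 + 2.4x = 114.0 - 4.2x → x_m = 10.1818.
Social marginal benefit = demand − MEC = 103.3 - 5.7x.
Set SMB = MC: 103.3 - 5.7x = 46.8 + 2.4x → x* = 6.9753.
The loss is the area between SMB and MC from x* to x_m; with linear curves that's a triangle of height MEC(x_m).
DWL = ½ × 3.2065 × 25.9727 = 41.6407.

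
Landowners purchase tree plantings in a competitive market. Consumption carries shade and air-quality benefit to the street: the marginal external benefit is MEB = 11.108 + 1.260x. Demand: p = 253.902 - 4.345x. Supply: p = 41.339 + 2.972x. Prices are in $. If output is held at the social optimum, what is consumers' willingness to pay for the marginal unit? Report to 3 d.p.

P = $93.451

Social marginal benefit = demand + MEB = 265.010 - 3.085x.
Set SMB = MC: 265.010 - 3.085x = 41.339 + 2.972x → x* = 36.9277.
Consumer price on the demand curve at x*: 253.902 − 4.345×36.9277 = 93.4511.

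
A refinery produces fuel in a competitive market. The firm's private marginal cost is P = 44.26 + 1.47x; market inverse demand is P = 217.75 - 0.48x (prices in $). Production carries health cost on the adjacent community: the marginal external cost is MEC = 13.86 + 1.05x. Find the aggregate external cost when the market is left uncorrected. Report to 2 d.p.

$5388.76

Market equilibrium (private): 44.26 + 1.47x = 217.75 - 0.48x → x_m = 88.9692.
Total external cost = ∫₀^{x_m} (13.86 + 1.05x) dx = 13.86×88.9692 + ½×1.05×88.9692² = 5388.7604.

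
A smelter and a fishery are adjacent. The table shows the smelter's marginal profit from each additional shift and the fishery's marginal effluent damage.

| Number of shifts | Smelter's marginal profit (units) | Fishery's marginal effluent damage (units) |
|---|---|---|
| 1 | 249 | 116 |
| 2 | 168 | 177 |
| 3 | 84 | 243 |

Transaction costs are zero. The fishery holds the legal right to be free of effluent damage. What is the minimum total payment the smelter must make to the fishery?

Efficient level: marginal profit ≥ marginal effluent damage through level 1, so k* = 1.
With the fishery holding the right, the smelter must at least compensate total damage at k*: 116 = 116.

116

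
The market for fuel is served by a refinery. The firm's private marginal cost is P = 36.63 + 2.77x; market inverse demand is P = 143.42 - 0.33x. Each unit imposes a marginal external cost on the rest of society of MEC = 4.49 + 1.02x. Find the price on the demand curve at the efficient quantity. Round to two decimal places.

P = 135.23

Social marginal cost = private MC + MEC = 41.12 + 3.79x.
Set SMC = demand: 41.12 + 3.79x = 143.42 - 0.33x → x* = 24.8301.
Consumer price on the demand curve at x*: 143.42 − 0.33×24.8301 = 135.2261.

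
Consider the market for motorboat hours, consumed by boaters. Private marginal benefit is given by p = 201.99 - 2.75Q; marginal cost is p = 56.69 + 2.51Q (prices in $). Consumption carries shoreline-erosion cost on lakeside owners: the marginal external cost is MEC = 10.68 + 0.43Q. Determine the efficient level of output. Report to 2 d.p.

Q* = 23.66

Social marginal benefit = demand − MEC = 191.31 - 3.18Q.
Set SMB = MC: 191.31 - 3.18Q = 56.69 + 2.51Q → Q* = 23.6591.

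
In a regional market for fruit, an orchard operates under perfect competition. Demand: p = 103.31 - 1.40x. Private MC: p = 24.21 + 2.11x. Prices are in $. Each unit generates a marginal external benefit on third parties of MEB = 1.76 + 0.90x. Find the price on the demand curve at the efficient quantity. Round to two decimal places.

Social marginal cost = private MC − MEB = 22.45 + 1.21x.
Set SMC = demand: 22.45 + 1.21x = 103.31 - 1.40x → x* = 30.9808.
Consumer price on the demand curve at x*: 103.31 − 1.40×30.9808 = 59.9369.

P = $59.94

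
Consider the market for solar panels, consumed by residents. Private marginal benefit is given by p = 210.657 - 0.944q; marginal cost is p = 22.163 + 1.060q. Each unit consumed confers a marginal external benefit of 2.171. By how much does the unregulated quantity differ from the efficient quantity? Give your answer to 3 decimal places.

1.083 units

Market equilibrium (private): 22.163 + 1.060q = 210.657 - 0.944q → q_m = 94.0589.
Social marginal benefit = demand + MEB = 212.828 - 0.944q.
Set SMB = MC: 212.828 - 0.944q = 22.163 + 1.060q → q* = 95.1422.
Gap = |94.0589 − 95.1422| = 1.0833.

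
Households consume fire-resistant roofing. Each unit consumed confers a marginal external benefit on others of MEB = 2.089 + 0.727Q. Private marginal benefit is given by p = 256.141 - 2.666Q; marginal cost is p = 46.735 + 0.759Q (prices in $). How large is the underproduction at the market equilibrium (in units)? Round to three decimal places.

Market equilibrium (private): 46.735 + 0.759Q = 256.141 - 2.666Q → Q_m = 61.1404.
Social marginal benefit = demand + MEB = 258.230 - 1.939Q.
Set SMB = MC: 258.230 - 1.939Q = 46.735 + 0.759Q → Q* = 78.3895.
Gap = |61.1404 − 78.3895| = 17.2491.

17.249 units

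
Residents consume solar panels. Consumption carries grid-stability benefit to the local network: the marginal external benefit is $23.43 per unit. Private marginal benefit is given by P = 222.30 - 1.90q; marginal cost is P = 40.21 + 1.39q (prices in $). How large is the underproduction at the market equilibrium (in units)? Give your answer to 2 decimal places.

Market equilibrium (private): 40.21 + 1.39q = 222.30 - 1.90q → q_m = 55.3465.
Social marginal benefit = demand + MEB = 245.73 - 1.90q.
Set SMB = MC: 245.73 - 1.90q = 40.21 + 1.39q → q* = 62.4681.
Gap = |55.3465 − 62.4681| = 7.1216.

7.12 units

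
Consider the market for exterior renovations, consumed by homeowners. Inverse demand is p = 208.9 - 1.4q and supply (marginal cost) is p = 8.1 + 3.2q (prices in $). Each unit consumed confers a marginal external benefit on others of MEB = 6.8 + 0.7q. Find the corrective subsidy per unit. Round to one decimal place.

subsidy = $44.1 per unit

Social marginal benefit = demand + MEB = 215.7 - 0.7q.
Set SMB = MC: 215.7 - 0.7q = 8.1 + 3.2q → q* = 53.2308.
The Pigouvian subsidy equals MEB at q*: 6.8 + 0.7×53.2308 = 44.0616.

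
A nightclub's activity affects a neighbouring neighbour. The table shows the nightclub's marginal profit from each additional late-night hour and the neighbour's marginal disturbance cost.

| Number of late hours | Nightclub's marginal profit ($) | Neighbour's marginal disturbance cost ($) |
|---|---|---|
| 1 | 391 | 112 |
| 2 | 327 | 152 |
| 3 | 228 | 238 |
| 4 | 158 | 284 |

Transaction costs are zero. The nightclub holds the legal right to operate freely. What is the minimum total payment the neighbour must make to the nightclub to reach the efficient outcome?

Left alone the nightclub would choose level 4 (marginal profit stays positive).
Efficient level: k* = 2 (marginal profit ≥ marginal disturbance cost through 2).
The neighbour must at least cover the nightclub's forgone profit from cutting 4→2: 228 + 158 = 386.

$386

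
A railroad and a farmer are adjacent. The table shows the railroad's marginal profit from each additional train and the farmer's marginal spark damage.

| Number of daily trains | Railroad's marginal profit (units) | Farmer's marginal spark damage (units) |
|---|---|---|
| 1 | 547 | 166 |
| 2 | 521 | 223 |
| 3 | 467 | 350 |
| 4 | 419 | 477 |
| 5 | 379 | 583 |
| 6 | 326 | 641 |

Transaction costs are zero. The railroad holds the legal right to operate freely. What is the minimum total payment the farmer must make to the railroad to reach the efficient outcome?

1124

Left alone the railroad would choose level 6 (marginal profit stays positive).
Efficient level: k* = 3 (marginal profit ≥ marginal spark damage through 3).
The farmer must at least cover the railroad's forgone profit from cutting 6→3: 419 + 379 + 326 = 1124.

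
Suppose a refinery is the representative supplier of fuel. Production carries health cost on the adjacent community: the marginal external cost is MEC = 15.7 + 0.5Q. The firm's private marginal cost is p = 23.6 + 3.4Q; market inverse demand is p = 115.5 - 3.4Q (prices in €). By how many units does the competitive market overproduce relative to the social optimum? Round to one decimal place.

3.1 units

Market equilibrium (private): 23.6 + 3.4Q = 115.5 - 3.4Q → Q_m = 13.5147.
Social marginal cost = private MC + MEC = 39.3 + 3.9Q.
Set SMC = demand: 39.3 + 3.9Q = 115.5 - 3.4Q → Q* = 10.4384.
Gap = |13.5147 − 10.4384| = 3.0763.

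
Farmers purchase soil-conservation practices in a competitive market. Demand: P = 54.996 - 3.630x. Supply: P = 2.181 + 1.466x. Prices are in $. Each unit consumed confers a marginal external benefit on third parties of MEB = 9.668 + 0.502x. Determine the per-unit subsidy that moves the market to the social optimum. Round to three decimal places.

Social marginal benefit = demand + MEB = 64.664 - 3.128x.
Set SMB = MC: 64.664 - 3.128x = 2.181 + 1.466x → x* = 13.6010.
The Pigouvian subsidy equals MEB at x*: 9.668 + 0.502×13.6010 = 16.4957.

subsidy = $16.496 per unit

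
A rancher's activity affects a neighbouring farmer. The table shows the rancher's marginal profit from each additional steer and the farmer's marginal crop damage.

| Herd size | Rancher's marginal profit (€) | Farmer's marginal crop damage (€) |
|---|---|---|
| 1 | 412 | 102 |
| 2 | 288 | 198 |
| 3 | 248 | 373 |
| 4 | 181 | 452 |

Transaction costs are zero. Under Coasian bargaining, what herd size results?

2

Bargaining reaches the level where marginal profit last exceeds marginal crop damage.
That holds through level 2 (288 ≥ 198) but not at 3 (248 < 373).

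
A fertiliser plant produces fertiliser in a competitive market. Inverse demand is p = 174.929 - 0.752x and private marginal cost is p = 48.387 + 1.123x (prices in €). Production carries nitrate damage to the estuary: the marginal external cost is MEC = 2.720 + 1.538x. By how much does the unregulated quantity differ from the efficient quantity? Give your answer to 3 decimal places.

31.210 units

Market equilibrium (private): 48.387 + 1.123x = 174.929 - 0.752x → x_m = 67.4891.
Social marginal cost = private MC + MEC = 51.107 + 2.661x.
Set SMC = demand: 51.107 + 2.661x = 174.929 - 0.752x → x* = 36.2795.
Gap = |67.4891 − 36.2795| = 31.2096.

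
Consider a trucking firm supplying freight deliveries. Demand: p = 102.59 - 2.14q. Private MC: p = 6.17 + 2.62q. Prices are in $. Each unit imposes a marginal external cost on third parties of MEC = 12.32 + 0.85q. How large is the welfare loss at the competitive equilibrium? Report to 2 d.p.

DWL = $77.76

Market equilibrium (private): 6.17 + 2.62q = 102.59 - 2.14q → q_m = 20.2563.
Social marginal cost = private MC + MEC = 18.49 + 3.47q.
Set SMC = demand: 18.49 + 3.47q = 102.59 - 2.14q → q* = 14.9911.
Height of the DWL triangle at q_m is SMC(q_m) − demand(q_m) = MEC(q_m) = 29.5379.
DWL = ½ × 5.2652 × 29.5379 = 77.7615.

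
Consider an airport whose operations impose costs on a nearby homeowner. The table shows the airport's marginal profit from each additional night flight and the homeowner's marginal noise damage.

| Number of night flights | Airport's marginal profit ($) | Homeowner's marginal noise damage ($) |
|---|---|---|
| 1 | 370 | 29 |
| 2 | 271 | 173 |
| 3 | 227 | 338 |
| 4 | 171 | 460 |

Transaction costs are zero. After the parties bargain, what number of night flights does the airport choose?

Bargaining reaches the level where marginal profit last exceeds marginal noise damage.
That holds through level 2 (271 ≥ 173) but not at 3 (227 < 338).

2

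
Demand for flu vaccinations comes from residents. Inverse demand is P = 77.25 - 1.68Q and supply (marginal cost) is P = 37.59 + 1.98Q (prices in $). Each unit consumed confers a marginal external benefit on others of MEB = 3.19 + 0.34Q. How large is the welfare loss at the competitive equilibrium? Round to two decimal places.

Market equilibrium (private): 37.59 + 1.98Q = 77.25 - 1.68Q → Q_m = 10.8361.
Social marginal benefit = demand + MEB = 80.44 - 1.34Q.
Set SMB = MC: 80.44 - 1.34Q = 37.59 + 1.98Q → Q* = 12.9066.
The welfare-loss triangle has base |Q_m − Q*| and height MEB(Q_m) (the vertical gap between SMB and MC is zero at Q* and MEB at Q_m).
DWL = ½ × 2.0705 × 6.8743 = 7.1166.

DWL = $7.12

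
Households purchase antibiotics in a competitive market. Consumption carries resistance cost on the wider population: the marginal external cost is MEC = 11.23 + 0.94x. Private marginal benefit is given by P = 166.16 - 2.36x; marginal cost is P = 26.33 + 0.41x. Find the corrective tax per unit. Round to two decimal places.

tax = 43.81 per unit

Social marginal benefit = demand − MEC = 154.93 - 3.30x.
Set SMB = MC: 154.93 - 3.30x = 26.33 + 0.41x → x* = 34.6631.
The Pigouvian tax equals MEC at x*: 11.23 + 0.94×34.6631 = 43.8133.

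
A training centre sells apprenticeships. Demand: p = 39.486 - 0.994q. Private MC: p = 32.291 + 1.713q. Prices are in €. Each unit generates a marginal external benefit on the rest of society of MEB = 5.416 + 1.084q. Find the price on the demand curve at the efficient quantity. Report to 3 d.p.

P = €31.762

Social marginal cost = private MC − MEB = 26.875 + 0.629q.
Set SMC = demand: 26.875 + 0.629q = 39.486 - 0.994q → q* = 7.7702.
Consumer price on the demand curve at q*: 39.486 − 0.994×7.7702 = 31.7624.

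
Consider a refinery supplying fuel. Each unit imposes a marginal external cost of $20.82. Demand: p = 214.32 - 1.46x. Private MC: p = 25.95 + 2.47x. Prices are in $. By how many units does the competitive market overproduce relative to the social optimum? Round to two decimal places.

Market equilibrium (private): 25.95 + 2.47x = 214.32 - 1.46x → x_m = 47.9313.
Social marginal cost = private MC + MEC = 46.77 + 2.47x.
Set SMC = demand: 46.77 + 2.47x = 214.32 - 1.46x → x* = 42.6336.
Gap = |47.9313 − 42.6336| = 5.2977.

5.30 units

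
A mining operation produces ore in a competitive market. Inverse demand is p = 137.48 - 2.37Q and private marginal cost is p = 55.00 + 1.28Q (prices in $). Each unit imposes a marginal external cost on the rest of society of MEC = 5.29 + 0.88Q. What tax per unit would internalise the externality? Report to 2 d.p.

tax = $20.28 per unit

Social marginal cost = private MC + MEC = 60.29 + 2.16Q.
Set SMC = demand: 60.29 + 2.16Q = 137.48 - 2.37Q → Q* = 17.0397.
The Pigouvian tax equals MEC at Q*: 5.29 + 0.88×17.0397 = 20.2849.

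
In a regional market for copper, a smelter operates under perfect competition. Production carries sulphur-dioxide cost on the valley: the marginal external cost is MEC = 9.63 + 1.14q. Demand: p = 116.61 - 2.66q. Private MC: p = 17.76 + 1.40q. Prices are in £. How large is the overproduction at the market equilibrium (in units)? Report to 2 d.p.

7.19 units

Market equilibrium (private): 17.76 + 1.40q = 116.61 - 2.66q → q_m = 24.3473.
Social marginal cost = private MC + MEC = 27.39 + 2.54q.
Set SMC = demand: 27.39 + 2.54q = 116.61 - 2.66q → q* = 17.1577.
Gap = |24.3473 − 17.1577| = 7.1896.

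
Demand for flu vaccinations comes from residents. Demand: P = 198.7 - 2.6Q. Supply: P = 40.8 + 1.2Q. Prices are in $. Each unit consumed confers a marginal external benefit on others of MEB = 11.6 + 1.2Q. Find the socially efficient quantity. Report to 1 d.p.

Social marginal benefit = demand + MEB = 210.3 - 1.4Q.
Set SMB = MC: 210.3 - 1.4Q = 40.8 + 1.2Q → Q* = 65.1923.

Q* = 65.2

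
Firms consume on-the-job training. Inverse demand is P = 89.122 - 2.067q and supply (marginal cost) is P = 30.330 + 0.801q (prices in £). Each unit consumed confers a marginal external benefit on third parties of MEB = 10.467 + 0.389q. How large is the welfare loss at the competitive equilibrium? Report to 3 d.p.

DWL = £68.592

Market equilibrium (private): 30.330 + 0.801q = 89.122 - 2.067q → q_m = 20.4993.
Social marginal benefit = demand + MEB = 99.589 - 1.678q.
Set SMB = MC: 99.589 - 1.678q = 30.330 + 0.801q → q* = 27.9383.
Between q* and q_m the wedge SMB − MC runs linearly from 0 to MEB(q_m), so the loss is a triangle.
DWL = ½ × 7.4390 × 18.4412 = 68.5920.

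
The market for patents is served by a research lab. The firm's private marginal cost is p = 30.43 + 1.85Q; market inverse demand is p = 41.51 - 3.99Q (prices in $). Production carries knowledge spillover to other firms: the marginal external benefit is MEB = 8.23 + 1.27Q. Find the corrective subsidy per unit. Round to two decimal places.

subsidy = $13.60 per unit

Social marginal cost = private MC − MEB = 22.20 + 0.58Q.
Set SMC = demand: 22.20 + 0.58Q = 41.51 - 3.99Q → Q* = 4.2254.
The Pigouvian subsidy equals MEB at Q*: 8.23 + 1.27×4.2254 = 13.5963.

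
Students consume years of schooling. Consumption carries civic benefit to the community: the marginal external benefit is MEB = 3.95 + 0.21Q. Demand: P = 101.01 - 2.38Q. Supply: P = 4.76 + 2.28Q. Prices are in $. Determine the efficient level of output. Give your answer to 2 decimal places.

Q* = 22.52

Social marginal benefit = demand + MEB = 104.96 - 2.17Q.
Set SMB = MC: 104.96 - 2.17Q = 4.76 + 2.28Q → Q* = 22.5169.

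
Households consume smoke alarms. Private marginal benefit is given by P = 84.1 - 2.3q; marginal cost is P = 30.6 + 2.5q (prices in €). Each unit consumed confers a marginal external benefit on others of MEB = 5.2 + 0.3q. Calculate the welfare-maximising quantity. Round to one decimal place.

q* = 13.0

Social marginal benefit = demand + MEB = 89.3 - 2.0q.
Set SMB = MC: 89.3 - 2.0q = 30.6 + 2.5q → q* = 13.0444.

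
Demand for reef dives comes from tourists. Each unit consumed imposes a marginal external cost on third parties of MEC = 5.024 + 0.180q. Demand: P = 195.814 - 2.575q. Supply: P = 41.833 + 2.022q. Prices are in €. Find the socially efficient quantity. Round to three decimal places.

Social marginal benefit = demand − MEC = 190.790 - 2.755q.
Set SMB = MC: 190.790 - 2.755q = 41.833 + 2.022q → q* = 31.1821.

q* = 31.182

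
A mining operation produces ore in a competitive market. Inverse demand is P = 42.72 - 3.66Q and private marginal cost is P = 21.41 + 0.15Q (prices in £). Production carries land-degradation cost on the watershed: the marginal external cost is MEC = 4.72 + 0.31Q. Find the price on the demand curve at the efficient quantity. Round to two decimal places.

P = £27.98

Social marginal cost = private MC + MEC = 26.13 + 0.46Q.
Set SMC = demand: 26.13 + 0.46Q = 42.72 - 3.66Q → Q* = 4.0267.
Consumer price on the demand curve at Q*: 42.72 − 3.66×4.0267 = 27.9823.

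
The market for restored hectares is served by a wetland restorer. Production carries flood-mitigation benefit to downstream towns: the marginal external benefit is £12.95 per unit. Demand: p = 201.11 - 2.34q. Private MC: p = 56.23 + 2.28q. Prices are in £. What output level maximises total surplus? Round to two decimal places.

Social marginal cost = private MC − MEB = 43.28 + 2.28q.
Set SMC = demand: 43.28 + 2.28q = 201.11 - 2.34q → q* = 34.1623.

q* = 34.16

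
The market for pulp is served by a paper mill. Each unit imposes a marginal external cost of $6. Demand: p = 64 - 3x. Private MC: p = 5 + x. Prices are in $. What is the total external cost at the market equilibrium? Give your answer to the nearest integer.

Market equilibrium (private): 5 + x = 64 - 3x → x_m = 14.7500.
Total external cost = MEC × x_m = 6 × 14.7500 = 88.5000.

$89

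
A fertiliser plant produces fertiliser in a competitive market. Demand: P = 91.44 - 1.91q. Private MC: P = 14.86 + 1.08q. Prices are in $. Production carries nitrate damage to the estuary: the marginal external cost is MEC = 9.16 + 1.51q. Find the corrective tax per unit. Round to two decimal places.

tax = $31.78 per unit

Social marginal cost = private MC + MEC = 24.02 + 2.59q.
Set SMC = demand: 24.02 + 2.59q = 91.44 - 1.91q → q* = 14.9822.
The Pigouvian tax equals MEC at q*: 9.16 + 1.51×14.9822 = 31.7831.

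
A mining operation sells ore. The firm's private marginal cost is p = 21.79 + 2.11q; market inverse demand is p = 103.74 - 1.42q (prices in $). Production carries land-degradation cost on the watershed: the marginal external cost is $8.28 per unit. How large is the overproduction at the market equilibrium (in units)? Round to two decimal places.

2.35 units

Market equilibrium (private): 21.79 + 2.11q = 103.74 - 1.42q → q_m = 23.2153.
Social marginal cost = private MC + MEC = 30.07 + 2.11q.
Set SMC = demand: 30.07 + 2.11q = 103.74 - 1.42q → q* = 20.8697.
Gap = |23.2153 − 20.8697| = 2.3456.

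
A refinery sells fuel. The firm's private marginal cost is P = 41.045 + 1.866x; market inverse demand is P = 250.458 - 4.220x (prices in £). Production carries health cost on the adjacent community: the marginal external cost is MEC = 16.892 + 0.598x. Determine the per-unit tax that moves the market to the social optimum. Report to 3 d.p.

Social marginal cost = private MC + MEC = 57.937 + 2.464x.
Set SMC = demand: 57.937 + 2.464x = 250.458 - 4.220x → x* = 28.8033.
The Pigouvian tax equals MEC at x*: 16.892 + 0.598×28.8033 = 34.1164.

tax = £34.116 per unit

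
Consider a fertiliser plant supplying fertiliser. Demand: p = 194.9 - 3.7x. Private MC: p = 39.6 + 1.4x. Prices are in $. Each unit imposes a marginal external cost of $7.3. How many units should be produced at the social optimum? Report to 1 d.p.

x* = 29.0

Social marginal cost = private MC + MEC = 46.9 + 1.4x.
Set SMC = demand: 46.9 + 1.4x = 194.9 - 3.7x → x* = 29.0196.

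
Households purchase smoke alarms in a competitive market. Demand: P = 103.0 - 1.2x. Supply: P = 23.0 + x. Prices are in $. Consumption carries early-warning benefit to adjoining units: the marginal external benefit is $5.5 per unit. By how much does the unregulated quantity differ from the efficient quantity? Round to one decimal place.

2.5 units

Market equilibrium (private): 23.0 + x = 103.0 - 1.2x → x_m = 36.3636.
Social marginal benefit = demand + MEB = 108.5 - 1.2x.
Set SMB = MC: 108.5 - 1.2x = 23.0 + x → x* = 38.8636.
Gap = |36.3636 − 38.8636| = 2.5000.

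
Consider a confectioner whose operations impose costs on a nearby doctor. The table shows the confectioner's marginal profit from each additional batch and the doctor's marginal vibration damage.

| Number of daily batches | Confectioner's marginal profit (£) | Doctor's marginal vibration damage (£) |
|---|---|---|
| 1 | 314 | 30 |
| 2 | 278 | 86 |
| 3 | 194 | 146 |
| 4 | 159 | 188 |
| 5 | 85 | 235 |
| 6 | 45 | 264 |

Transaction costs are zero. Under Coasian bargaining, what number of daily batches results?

Bargaining reaches the level where marginal profit last exceeds marginal vibration damage.
That holds through level 3 (194 ≥ 146) but not at 4 (159 < 188).

3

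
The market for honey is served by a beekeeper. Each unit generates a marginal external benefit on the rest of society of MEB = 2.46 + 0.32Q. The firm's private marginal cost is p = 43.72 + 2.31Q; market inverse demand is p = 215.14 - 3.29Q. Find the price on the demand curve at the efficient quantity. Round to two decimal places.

P = 106.79

Social marginal cost = private MC − MEB = 41.26 + 1.99Q.
Set SMC = demand: 41.26 + 1.99Q = 215.14 - 3.29Q → Q* = 32.9318.
Consumer price on the demand curve at Q*: 215.14 − 3.29×32.9318 = 106.7944.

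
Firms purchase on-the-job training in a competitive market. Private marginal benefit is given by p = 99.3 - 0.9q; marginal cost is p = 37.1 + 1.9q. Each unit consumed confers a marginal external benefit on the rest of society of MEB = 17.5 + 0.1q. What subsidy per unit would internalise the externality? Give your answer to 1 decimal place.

Social marginal benefit = demand + MEB = 116.8 - 0.8q.
Set SMB = MC: 116.8 - 0.8q = 37.1 + 1.9q → q* = 29.5185.
The Pigouvian subsidy equals MEB at q*: 17.5 + 0.1×29.5185 = 20.4519.

subsidy = 20.5 per unit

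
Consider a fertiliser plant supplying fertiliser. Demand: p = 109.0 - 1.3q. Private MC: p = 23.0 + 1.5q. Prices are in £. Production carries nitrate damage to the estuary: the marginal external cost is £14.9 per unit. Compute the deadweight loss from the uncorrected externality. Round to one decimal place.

Market equilibrium (private): 23.0 + 1.5q = 109.0 - 1.3q → q_m = 30.7143.
Social marginal cost = private MC + MEC = 37.9 + 1.5q.
Set SMC = demand: 37.9 + 1.5q = 109.0 - 1.3q → q* = 25.3929.
Between q* and q_m the wedge SMC − demand runs linearly from 0 to MEC(q_m), so the loss is a triangle.
DWL = ½ × 5.3214 × 14.9000 = 39.6444.

DWL = £39.6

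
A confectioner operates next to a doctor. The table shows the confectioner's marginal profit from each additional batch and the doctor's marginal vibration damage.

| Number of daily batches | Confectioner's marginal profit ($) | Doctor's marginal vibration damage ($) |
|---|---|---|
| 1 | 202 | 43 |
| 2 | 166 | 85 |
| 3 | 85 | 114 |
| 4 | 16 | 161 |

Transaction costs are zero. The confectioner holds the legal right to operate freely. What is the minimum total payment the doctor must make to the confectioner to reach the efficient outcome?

$101

Left alone the confectioner would choose level 4 (marginal profit stays positive).
Efficient level: k* = 2 (marginal profit ≥ marginal vibration damage through 2).
The doctor must at least cover the confectioner's forgone profit from cutting 4→2: 85 + 16 = 101.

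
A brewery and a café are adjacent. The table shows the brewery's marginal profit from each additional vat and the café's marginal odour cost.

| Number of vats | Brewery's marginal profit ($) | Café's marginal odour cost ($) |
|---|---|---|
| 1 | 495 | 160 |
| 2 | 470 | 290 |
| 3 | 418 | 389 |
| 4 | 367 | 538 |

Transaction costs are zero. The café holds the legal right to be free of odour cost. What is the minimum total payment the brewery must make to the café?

$839

Efficient level: marginal profit ≥ marginal odour cost through level 3, so k* = 3.
With the café holding the right, the brewery must at least compensate total damage at k*: 160 + 290 + 389 = 839.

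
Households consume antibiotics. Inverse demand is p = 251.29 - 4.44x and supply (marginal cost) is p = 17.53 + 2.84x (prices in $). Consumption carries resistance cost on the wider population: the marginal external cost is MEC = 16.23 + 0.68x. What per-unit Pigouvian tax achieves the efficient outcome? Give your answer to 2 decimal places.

Social marginal benefit = demand − MEC = 235.06 - 5.12x.
Set SMB = MC: 235.06 - 5.12x = 17.53 + 2.84x → x* = 27.3279.
The Pigouvian tax equals MEC at x*: 16.23 + 0.68×27.3279 = 34.8130.

tax = $34.81 per unit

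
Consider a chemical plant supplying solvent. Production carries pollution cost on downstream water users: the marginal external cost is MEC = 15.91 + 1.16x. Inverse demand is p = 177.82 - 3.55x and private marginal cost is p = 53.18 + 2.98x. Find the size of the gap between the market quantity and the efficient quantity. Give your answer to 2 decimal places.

Market equilibrium (private): 53.18 + 2.98x = 177.82 - 3.55x → x_m = 19.0873.
Social marginal cost = private MC + MEC = 69.09 + 4.14x.
Set SMC = demand: 69.09 + 4.14x = 177.82 - 3.55x → x* = 14.1391.
Gap = |19.0873 − 14.1391| = 4.9482.

4.95 units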